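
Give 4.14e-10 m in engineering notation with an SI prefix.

414 pm

= 414e-12 m; 1e-12 is pico.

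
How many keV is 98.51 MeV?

98510 keV

mega = 10^6, kilo = 10^3; factor is 10^3.
98.51 × 10^3 = 98510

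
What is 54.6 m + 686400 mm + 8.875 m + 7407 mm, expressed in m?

757.282 m

In m:
  54.6 m → 54.6
  686400 mm = 686400e-3 m = 686.4
  8.875 m → 8.875
  7407 mm = 7407e-3 m = 7.407
Sum: 54.6 + 686.4 + 8.875 + 7.407 = 757.282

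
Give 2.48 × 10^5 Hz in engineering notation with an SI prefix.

= 248 × 10^3 Hz; 10^3 is kilo.

248 kHz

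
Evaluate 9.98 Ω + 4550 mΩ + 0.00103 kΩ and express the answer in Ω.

In Ω:
  9.98 Ω → 9.98
  4550 mΩ = 4550 × 10^-3 Ω = 4.55
  0.00103 kΩ = 0.00103 × 10^3 Ω = 1.03
Sum: 9.98 + 4.55 + 1.03 = 15.56

15.56 Ω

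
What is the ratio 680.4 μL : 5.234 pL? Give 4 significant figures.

(680.4 × 10^-6) / (5.234 × 10^-12) = 130 × 10^6

130000000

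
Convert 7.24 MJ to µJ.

mega = 1e6, micro = 1e-6; factor is 1e12.
7.24 × 1e12 = 7240000000000

7240000000000 µJ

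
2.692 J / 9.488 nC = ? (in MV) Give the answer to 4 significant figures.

283.7 MV

(2.692) / (9.488e-9) = 0.283727e9 V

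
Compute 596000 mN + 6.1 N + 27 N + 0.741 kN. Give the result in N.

1370.1 N

In N:
  596000 mN = 596000 × 10^-3 N = 596
  6.1 N → 6.1
  27 N → 27
  0.741 kN = 0.741 × 10^3 N = 741
Sum: 596 + 6.1 + 27 + 741 = 1370.1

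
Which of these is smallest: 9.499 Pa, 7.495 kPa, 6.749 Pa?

9.499 Pa = 9.499 Pa
7.495 kPa = 7495 Pa
6.749 Pa = 6.749 Pa

6.749 Pa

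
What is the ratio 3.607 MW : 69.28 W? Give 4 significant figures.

(3.607 × 10⁶) / (69.28) = 0.052064 × 10⁶

52060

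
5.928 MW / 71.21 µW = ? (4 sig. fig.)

83250000000

(5.928 × 10⁶) / (71.21 × 10⁻⁶) = 0.083247 × 10¹²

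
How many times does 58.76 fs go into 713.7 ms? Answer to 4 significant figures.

12150000000000

(713.7 × 10^-3) / (58.76 × 10^-15) = 12.146 × 10^12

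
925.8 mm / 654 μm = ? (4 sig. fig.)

(925.8e-3) / (654e-6) = 1.4156e3

1416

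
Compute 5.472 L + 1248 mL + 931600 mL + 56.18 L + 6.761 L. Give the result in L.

1001.261 L

In L:
  5.472 L → 5.472
  1248 mL = 1248 × 10⁻³ L = 1.248
  931600 mL = 931600 × 10⁻³ L = 931.6
  56.18 L → 56.18
  6.761 L → 6.761
Sum: 5.472 + 1.248 + 931.6 + 56.18 + 6.761 = 1001.261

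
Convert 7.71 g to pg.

(no prefix) = 10⁰, pico = 10⁻¹²; factor is 10¹².
7.71 × 10¹² = 7710000000000

7710000000000 pg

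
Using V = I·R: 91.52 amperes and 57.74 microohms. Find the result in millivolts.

5.2843648 millivolts

91.52 × 57.74e-6 = 5284.3648e-6 V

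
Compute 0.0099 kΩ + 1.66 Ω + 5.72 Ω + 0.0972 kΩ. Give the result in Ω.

In Ω:
  0.0099 kΩ = 0.0099e3 Ω = 9.9
  1.66 Ω → 1.66
  5.72 Ω → 5.72
  0.0972 kΩ = 0.0972e3 Ω = 97.2
Sum: 9.9 + 1.66 + 5.72 + 97.2 = 114.48

114.48 Ω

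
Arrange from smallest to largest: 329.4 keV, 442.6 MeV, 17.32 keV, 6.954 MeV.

329.4 keV = 329400 eV
442.6 MeV = 442600000 eV
17.32 keV = 17320 eV
6.954 MeV = 6954000 eV

17.32 keV < 329.4 keV < 6.954 MeV < 442.6 MeV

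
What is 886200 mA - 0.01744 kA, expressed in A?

In A:
  886200 mA = 886200 × 10^-3 A = 886.2
  0.01744 kA = 0.01744 × 10^3 A = 17.44
Difference: 886.2 - 17.44 = 868.76

868.76 A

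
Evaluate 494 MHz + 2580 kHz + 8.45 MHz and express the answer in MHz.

In MHz:
  494 MHz → 494
  2580 kHz = 2580 × 10⁻³ MHz = 2.58
  8.45 MHz → 8.45
Sum: 494 + 2.58 + 8.45 = 505.03

505.03 MHz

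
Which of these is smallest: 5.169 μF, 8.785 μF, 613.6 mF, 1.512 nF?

5.169 μF = 0.000005169 F
8.785 μF = 0.000008785 F
613.6 mF = 0.6136 F
1.512 nF = 0.000000001512 F

1.512 nF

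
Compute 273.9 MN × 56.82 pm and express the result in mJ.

273.9 × 10^6 × 56.82 × 10^-12 = 15562.998 × 10^-6 J

15.562998 mJ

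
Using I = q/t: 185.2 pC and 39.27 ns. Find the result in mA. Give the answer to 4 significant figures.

4.716 mA

(185.2e-12) / (39.27e-9) = 4.71607e-3 A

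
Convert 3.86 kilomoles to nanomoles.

kilo = 1e3, nano = 1e-9; factor is 1e12.
3.86 × 1e12 = 3860000000000

3860000000000 nanomoles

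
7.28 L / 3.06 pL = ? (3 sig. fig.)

(7.28) / (3.06 × 10⁻¹²) = 2.379 × 10¹²

2380000000000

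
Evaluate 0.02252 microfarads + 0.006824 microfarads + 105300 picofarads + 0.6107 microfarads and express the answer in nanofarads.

745.344 nanofarads

In nanofarads:
  0.02252 microfarads = 0.02252e3 nanofarads = 22.52
  0.006824 microfarads = 0.006824e3 nanofarads = 6.824
  105300 picofarads = 105300e-3 nanofarads = 105.3
  0.6107 microfarads = 0.6107e3 nanofarads = 610.7
Sum: 22.52 + 6.824 + 105.3 + 610.7 = 745.344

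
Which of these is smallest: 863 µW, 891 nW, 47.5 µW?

891 nW

863 µW = 0.000863 W
891 nW = 0.000000891 W
47.5 µW = 0.0000475 W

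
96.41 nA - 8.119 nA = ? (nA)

88.291 nA

In nA:
  96.41 nA → 96.41
  8.119 nA → 8.119
Difference: 96.41 - 8.119 = 88.291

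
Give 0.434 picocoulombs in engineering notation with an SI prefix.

= 434e-15 coulombs; 1e-15 is femto.

434 femtocoulombs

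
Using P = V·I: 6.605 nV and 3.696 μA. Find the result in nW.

6.605e-9 × 3.696e-6 = 24.41208e-15 W

0.00002441208 nW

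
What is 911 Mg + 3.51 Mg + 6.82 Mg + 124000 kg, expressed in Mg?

1045.33 Mg

In Mg:
  911 Mg → 911
  3.51 Mg → 3.51
  6.82 Mg → 6.82
  124000 kg = 124000e-3 Mg = 124
Sum: 911 + 3.51 + 6.82 + 124 = 1045.33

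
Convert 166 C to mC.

(no prefix) = 1e0, milli = 1e-3; factor is 1e3.
166 × 1e3 = 166000

166000 mC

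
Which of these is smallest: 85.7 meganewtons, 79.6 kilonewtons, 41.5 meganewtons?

79.6 kilonewtons

85.7 meganewtons = 85700000 newtons
79.6 kilonewtons = 79600 newtons
41.5 meganewtons = 41500000 newtons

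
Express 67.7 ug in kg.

0.0000000677 kg

micro = 1e-6, kilo = 1e3; factor is 1e-9.
67.7 × 1e-9 = 0.0000000677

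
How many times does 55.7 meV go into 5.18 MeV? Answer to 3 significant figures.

(5.18e6) / (55.7e-3) = 0.093e9

93000000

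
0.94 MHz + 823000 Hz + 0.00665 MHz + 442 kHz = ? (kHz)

In kHz:
  0.94 MHz = 0.94e3 kHz = 940
  823000 Hz = 823000e-3 kHz = 823
  0.00665 MHz = 0.00665e3 kHz = 6.65
  442 kHz → 442
Sum: 940 + 823 + 6.65 + 442 = 2211.65

2211.65 kHz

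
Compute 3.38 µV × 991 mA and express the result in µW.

3.38 × 10^-6 × 991 × 10^-3 = 3349.58 × 10^-9 W

3.34958 µW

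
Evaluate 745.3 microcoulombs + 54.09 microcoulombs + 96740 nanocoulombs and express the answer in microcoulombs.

896.13 microcoulombs

In microcoulombs:
  745.3 microcoulombs → 745.3
  54.09 microcoulombs → 54.09
  96740 nanocoulombs = 96740 × 10⁻³ microcoulombs = 96.74
Sum: 745.3 + 54.09 + 96.74 = 896.13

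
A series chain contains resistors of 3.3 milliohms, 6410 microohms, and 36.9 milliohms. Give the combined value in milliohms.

In milliohms:
  3.3 milliohms → 3.3
  6410 microohms = 6410 × 10⁻³ milliohms = 6.41
  36.9 milliohms → 36.9
Sum: 3.3 + 6.41 + 36.9 = 46.61

46.61 milliohms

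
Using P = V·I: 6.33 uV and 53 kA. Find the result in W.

6.33 × 10⁻⁶ × 53 × 10³ = 335.49 × 10⁻³ W

0.33549 W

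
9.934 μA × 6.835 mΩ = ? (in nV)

9.934 × 10^-6 × 6.835 × 10^-3 = 67.89889 × 10^-9 V

67.89889 nV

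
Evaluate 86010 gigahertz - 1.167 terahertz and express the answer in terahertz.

84.843 terahertz

In terahertz:
  86010 gigahertz = 86010 × 10⁻³ terahertz = 86.01
  1.167 terahertz → 1.167
Difference: 86.01 - 1.167 = 84.843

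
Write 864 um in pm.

864000000 pm

micro = 1e-6, pico = 1e-12; factor is 1e6.
864 × 1e6 = 864000000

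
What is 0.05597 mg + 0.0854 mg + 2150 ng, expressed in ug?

In ug:
  0.05597 mg = 0.05597e3 ug = 55.97
  0.0854 mg = 0.0854e3 ug = 85.4
  2150 ng = 2150e-3 ug = 2.15
Sum: 55.97 + 85.4 + 2.15 = 143.52

143.52 ug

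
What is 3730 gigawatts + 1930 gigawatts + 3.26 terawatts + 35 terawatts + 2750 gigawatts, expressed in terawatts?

In terawatts:
  3730 gigawatts = 3730 × 10⁻³ terawatts = 3.73
  1930 gigawatts = 1930 × 10⁻³ terawatts = 1.93
  3.26 terawatts → 3.26
  35 terawatts → 35
  2750 gigawatts = 2750 × 10⁻³ terawatts = 2.75
Sum: 3.73 + 1.93 + 3.26 + 35 + 2.75 = 46.67

46.67 terawatts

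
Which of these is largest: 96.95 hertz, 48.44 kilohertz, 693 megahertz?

96.95 hertz = 96.95 hertz
48.44 kilohertz = 48440 hertz
693 megahertz = 693000000 hertz

693 megahertz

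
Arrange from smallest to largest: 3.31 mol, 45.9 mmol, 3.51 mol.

45.9 mmol < 3.31 mol < 3.51 mol

3.31 mol = 3.31 mol
45.9 mmol = 0.0459 mol
3.51 mol = 3.51 mol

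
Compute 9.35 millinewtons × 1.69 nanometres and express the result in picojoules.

9.35 × 10^-3 × 1.69 × 10^-9 = 15.8015 × 10^-12 J

15.8015 picojoules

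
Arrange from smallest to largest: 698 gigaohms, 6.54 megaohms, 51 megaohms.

6.54 megaohms < 51 megaohms < 698 gigaohms

698 gigaohms = 698000000000 ohms
6.54 megaohms = 6540000 ohms
51 megaohms = 51000000 ohms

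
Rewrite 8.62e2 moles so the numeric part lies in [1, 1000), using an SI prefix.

862 moles

= 862 moles; mantissa already in [1, 1000).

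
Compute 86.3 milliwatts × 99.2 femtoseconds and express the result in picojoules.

0.00856096 picojoules

86.3 × 10⁻³ × 99.2 × 10⁻¹⁵ = 8560.96 × 10⁻¹⁸ J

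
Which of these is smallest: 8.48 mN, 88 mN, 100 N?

8.48 mN

8.48 mN = 0.00848 N
88 mN = 0.088 N
100 N = 100 N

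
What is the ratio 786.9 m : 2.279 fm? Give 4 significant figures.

(786.9) / (2.279 × 10^-15) = 345.28 × 10^15

345300000000000000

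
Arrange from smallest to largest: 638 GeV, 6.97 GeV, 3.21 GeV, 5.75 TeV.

3.21 GeV < 6.97 GeV < 638 GeV < 5.75 TeV

638 GeV = 638000000000 eV
6.97 GeV = 6970000000 eV
3.21 GeV = 3210000000 eV
5.75 TeV = 5750000000000 eV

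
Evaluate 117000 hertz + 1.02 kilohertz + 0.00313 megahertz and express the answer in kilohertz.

121.15 kilohertz

In kilohertz:
  117000 hertz = 117000 × 10^-3 kilohertz = 117
  1.02 kilohertz → 1.02
  0.00313 megahertz = 0.00313 × 10^3 kilohertz = 3.13
Sum: 117 + 1.02 + 3.13 = 121.15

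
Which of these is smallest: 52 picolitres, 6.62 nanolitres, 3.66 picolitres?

3.66 picolitres

52 picolitres = 0.000000000052 litres
6.62 nanolitres = 0.00000000662 litres
3.66 picolitres = 0.00000000000366 litres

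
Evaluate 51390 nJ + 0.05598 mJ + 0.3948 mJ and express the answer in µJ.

In µJ:
  51390 nJ = 51390 × 10⁻³ µJ = 51.39
  0.05598 mJ = 0.05598 × 10³ µJ = 55.98
  0.3948 mJ = 0.3948 × 10³ µJ = 394.8
Sum: 51.39 + 55.98 + 394.8 = 502.17

502.17 µJ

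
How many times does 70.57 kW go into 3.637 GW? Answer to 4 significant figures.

51540

(3.637 × 10^9) / (70.57 × 10^3) = 0.051537 × 10^6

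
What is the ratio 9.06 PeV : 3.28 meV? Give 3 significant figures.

2760000000000000000

(9.06e15) / (3.28e-3) = 2.762e18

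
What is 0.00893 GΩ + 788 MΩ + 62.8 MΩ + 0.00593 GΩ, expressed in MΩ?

In MΩ:
  0.00893 GΩ = 0.00893e3 MΩ = 8.93
  788 MΩ → 788
  62.8 MΩ → 62.8
  0.00593 GΩ = 0.00593e3 MΩ = 5.93
Sum: 8.93 + 788 + 62.8 + 5.93 = 865.66

865.66 MΩ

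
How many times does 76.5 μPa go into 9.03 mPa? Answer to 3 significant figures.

(9.03 × 10^-3) / (76.5 × 10^-6) = 0.118 × 10^3

118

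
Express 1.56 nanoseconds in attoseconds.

1560000000 attoseconds

nano = 10⁻⁹, atto = 10⁻¹⁸; factor is 10⁹.
1.56 × 10⁹ = 1560000000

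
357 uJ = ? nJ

357000 nJ

micro = 1e-6, nano = 1e-9; factor is 1e3.
357 × 1e3 = 357000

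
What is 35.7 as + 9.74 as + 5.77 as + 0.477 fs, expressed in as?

In as:
  35.7 as → 35.7
  9.74 as → 9.74
  5.77 as → 5.77
  0.477 fs = 0.477e3 as = 477
Sum: 35.7 + 9.74 + 5.77 + 477 = 528.21

528.21 as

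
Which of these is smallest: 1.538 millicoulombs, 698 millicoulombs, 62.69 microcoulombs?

1.538 millicoulombs = 0.001538 coulombs
698 millicoulombs = 0.698 coulombs
62.69 microcoulombs = 0.00006269 coulombs

62.69 microcoulombs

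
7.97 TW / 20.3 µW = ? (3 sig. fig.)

393000000000000000

(7.97 × 10¹²) / (20.3 × 10⁻⁶) = 0.3926 × 10¹⁸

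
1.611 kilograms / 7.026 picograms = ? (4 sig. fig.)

229300000000000

(1.611 × 10^3) / (7.026 × 10^-12) = 0.22929 × 10^15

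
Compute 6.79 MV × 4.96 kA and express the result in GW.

33.6784 GW

6.79 × 10⁶ × 4.96 × 10³ = 33.6784 × 10⁹ W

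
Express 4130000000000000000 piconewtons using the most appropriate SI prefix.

= 4.13 × 10^6 newtons; 10^6 is mega.

4.13 meganewtons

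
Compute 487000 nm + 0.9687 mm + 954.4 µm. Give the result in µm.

In µm:
  487000 nm = 487000e-3 µm = 487
  0.9687 mm = 0.9687e3 µm = 968.7
  954.4 µm → 954.4
Sum: 487 + 968.7 + 954.4 = 2410.1

2410.1 µm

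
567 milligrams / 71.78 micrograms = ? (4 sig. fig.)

(567e-3) / (71.78e-6) = 7.8991e3

7899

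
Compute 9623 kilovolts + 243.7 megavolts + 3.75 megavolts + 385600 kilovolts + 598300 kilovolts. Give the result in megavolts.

In megavolts:
  9623 kilovolts = 9623 × 10⁻³ megavolts = 9.623
  243.7 megavolts → 243.7
  3.75 megavolts → 3.75
  385600 kilovolts = 385600 × 10⁻³ megavolts = 385.6
  598300 kilovolts = 598300 × 10⁻³ megavolts = 598.3
Sum: 9.623 + 243.7 + 3.75 + 385.6 + 598.3 = 1240.973

1240.973 megavolts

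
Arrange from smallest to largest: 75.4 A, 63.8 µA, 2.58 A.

75.4 A = 75.4 A
63.8 µA = 0.0000638 A
2.58 A = 2.58 A

63.8 µA < 2.58 A < 75.4 A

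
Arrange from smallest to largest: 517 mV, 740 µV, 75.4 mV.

517 mV = 0.517 V
740 µV = 0.00074 V
75.4 mV = 0.0754 V

740 µV < 75.4 mV < 517 mV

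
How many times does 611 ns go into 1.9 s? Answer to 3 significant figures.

3110000

(1.9) / (611 × 10⁻⁹) = 0.00311 × 10⁹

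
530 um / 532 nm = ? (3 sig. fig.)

(530 × 10^-6) / (532 × 10^-9) = 0.9962 × 10^3

996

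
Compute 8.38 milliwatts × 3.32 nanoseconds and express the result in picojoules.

27.8216 picojoules

8.38 × 10^-3 × 3.32 × 10^-9 = 27.8216 × 10^-12 J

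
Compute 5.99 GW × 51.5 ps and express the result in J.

0.308485 J

5.99 × 10^9 × 51.5 × 10^-12 = 308.485 × 10^-3 J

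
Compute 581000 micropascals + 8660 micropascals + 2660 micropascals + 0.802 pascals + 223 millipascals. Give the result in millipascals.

1617.32 millipascals

In millipascals:
  581000 micropascals = 581000 × 10⁻³ millipascals = 581
  8660 micropascals = 8660 × 10⁻³ millipascals = 8.66
  2660 micropascals = 2660 × 10⁻³ millipascals = 2.66
  0.802 pascals = 0.802 × 10³ millipascals = 802
  223 millipascals → 223
Sum: 581 + 8.66 + 2.66 + 802 + 223 = 1617.32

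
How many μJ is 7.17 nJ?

nano = 10^-9, micro = 10^-6; factor is 10^-3.
7.17 × 10^-3 = 0.00717

0.00717 μJ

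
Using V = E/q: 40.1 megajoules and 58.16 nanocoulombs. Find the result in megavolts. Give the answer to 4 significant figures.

(40.1e6) / (58.16e-9) = 0.689477e15 V

689500000 megavolts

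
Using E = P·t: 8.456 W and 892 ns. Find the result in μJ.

7.542752 μJ

8.456 × 892 × 10⁻⁹ = 7542.752 × 10⁻⁹ J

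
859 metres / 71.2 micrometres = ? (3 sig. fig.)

(859) / (71.2 × 10⁻⁶) = 12.06 × 10⁶

12100000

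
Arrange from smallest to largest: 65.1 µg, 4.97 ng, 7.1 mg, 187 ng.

65.1 µg = 0.0000651 g
4.97 ng = 0.00000000497 g
7.1 mg = 0.0071 g
187 ng = 0.000000187 g

4.97 ng < 187 ng < 65.1 µg < 7.1 mg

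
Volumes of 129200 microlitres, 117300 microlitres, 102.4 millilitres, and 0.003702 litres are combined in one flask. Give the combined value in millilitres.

352.602 millilitres

In millilitres:
  129200 microlitres = 129200 × 10^-3 millilitres = 129.2
  117300 microlitres = 117300 × 10^-3 millilitres = 117.3
  102.4 millilitres → 102.4
  0.003702 litres = 0.003702 × 10^3 millilitres = 3.702
Sum: 129.2 + 117.3 + 102.4 + 3.702 = 352.602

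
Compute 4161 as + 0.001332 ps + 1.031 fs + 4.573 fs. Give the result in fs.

11.097 fs

In fs:
  4161 as = 4161 × 10^-3 fs = 4.161
  0.001332 ps = 0.001332 × 10^3 fs = 1.332
  1.031 fs → 1.031
  4.573 fs → 4.573
Sum: 4.161 + 1.332 + 1.031 + 4.573 = 11.097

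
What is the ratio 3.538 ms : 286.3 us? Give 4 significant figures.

(3.538 × 10⁻³) / (286.3 × 10⁻⁶) = 0.012358 × 10³

12.36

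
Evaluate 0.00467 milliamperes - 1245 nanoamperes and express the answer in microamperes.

In microamperes:
  0.00467 milliamperes = 0.00467 × 10³ microamperes = 4.67
  1245 nanoamperes = 1245 × 10⁻³ microamperes = 1.245
Difference: 4.67 - 1.245 = 3.425

3.425 microamperes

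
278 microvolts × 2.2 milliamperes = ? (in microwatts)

0.6116 microwatts

278 × 10⁻⁶ × 2.2 × 10⁻³ = 611.6 × 10⁻⁹ W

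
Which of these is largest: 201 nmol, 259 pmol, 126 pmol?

201 nmol = 0.000000201 mol
259 pmol = 0.000000000259 mol
126 pmol = 0.000000000126 mol

201 nmol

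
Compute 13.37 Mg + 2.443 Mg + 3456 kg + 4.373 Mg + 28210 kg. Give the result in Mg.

51.852 Mg

In Mg:
  13.37 Mg → 13.37
  2.443 Mg → 2.443
  3456 kg = 3456e-3 Mg = 3.456
  4.373 Mg → 4.373
  28210 kg = 28210e-3 Mg = 28.21
Sum: 13.37 + 2.443 + 3.456 + 4.373 + 28.21 = 51.852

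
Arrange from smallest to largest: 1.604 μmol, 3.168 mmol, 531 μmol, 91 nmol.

91 nmol < 1.604 μmol < 531 μmol < 3.168 mmol

1.604 μmol = 0.000001604 mol
3.168 mmol = 0.003168 mol
531 μmol = 0.000531 mol
91 nmol = 0.000000091 mol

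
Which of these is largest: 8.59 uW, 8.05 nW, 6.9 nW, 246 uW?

246 uW

8.59 uW = 0.00000859 W
8.05 nW = 0.00000000805 W
6.9 nW = 0.0000000069 W
246 uW = 0.000246 W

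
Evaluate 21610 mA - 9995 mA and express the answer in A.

In A:
  21610 mA = 21610e-3 A = 21.61
  9995 mA = 9995e-3 A = 9.995
Difference: 21.61 - 9.995 = 11.615

11.615 A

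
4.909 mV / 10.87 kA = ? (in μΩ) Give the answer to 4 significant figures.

0.4516 μΩ

(4.909e-3) / (10.87e3) = 0.45161e-6 Ω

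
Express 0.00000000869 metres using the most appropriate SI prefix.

= 8.69e-9 metres; 1e-9 is nano.

8.69 nanometres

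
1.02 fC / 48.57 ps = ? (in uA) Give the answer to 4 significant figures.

(1.02 × 10⁻¹⁵) / (48.57 × 10⁻¹²) = 0.0210006 × 10⁻³ A

21.00 uA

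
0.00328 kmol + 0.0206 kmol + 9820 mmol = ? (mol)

33.7 mol

In mol:
  0.00328 kmol = 0.00328 × 10^3 mol = 3.28
  0.0206 kmol = 0.0206 × 10^3 mol = 20.6
  9820 mmol = 9820 × 10^-3 mol = 9.82
Sum: 3.28 + 20.6 + 9.82 = 33.7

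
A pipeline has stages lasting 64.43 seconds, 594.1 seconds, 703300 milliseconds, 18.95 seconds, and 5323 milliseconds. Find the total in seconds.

1386.103 seconds

In seconds:
  64.43 seconds → 64.43
  594.1 seconds → 594.1
  703300 milliseconds = 703300e-3 seconds = 703.3
  18.95 seconds → 18.95
  5323 milliseconds = 5323e-3 seconds = 5.323
Sum: 64.43 + 594.1 + 703.3 + 18.95 + 5.323 = 1386.103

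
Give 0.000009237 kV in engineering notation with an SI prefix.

9.237 mV

= 9.237 × 10⁻³ V; 10⁻³ is milli.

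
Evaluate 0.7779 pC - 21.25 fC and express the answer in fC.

In fC:
  0.7779 pC = 0.7779 × 10^3 fC = 777.9
  21.25 fC → 21.25
Difference: 777.9 - 21.25 = 756.65

756.65 fC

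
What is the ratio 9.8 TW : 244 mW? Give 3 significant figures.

(9.8 × 10¹²) / (244 × 10⁻³) = 0.04016 × 10¹⁵

40200000000000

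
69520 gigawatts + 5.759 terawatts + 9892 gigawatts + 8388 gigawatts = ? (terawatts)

93.559 terawatts

In terawatts:
  69520 gigawatts = 69520 × 10⁻³ terawatts = 69.52
  5.759 terawatts → 5.759
  9892 gigawatts = 9892 × 10⁻³ terawatts = 9.892
  8388 gigawatts = 8388 × 10⁻³ terawatts = 8.388
Sum: 69.52 + 5.759 + 9.892 + 8.388 = 93.559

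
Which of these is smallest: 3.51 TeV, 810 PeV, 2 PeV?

3.51 TeV = 3510000000000 eV
810 PeV = 810000000000000000 eV
2 PeV = 2000000000000000 eV

3.51 TeV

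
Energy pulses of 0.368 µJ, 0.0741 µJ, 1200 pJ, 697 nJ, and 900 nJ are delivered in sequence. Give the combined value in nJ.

In nJ:
  0.368 µJ = 0.368 × 10^3 nJ = 368
  0.0741 µJ = 0.0741 × 10^3 nJ = 74.1
  1200 pJ = 1200 × 10^-3 nJ = 1.2
  697 nJ → 697
  900 nJ → 900
Sum: 368 + 74.1 + 1.2 + 697 + 900 = 2040.3

2040.3 nJ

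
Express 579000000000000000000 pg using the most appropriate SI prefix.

= 579 × 10⁶ g; 10⁶ is mega.

579 Mg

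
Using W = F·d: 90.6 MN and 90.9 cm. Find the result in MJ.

90.6 × 10⁶ × 90.9 × 10⁻² = 8235.54 × 10⁴ J

82.3554 MJ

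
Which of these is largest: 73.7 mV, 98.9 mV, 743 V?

743 V

73.7 mV = 0.0737 V
98.9 mV = 0.0989 V
743 V = 743 V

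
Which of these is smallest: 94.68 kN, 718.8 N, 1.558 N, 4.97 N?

1.558 N

94.68 kN = 94680 N
718.8 N = 718.8 N
1.558 N = 1.558 N
4.97 N = 4.97 N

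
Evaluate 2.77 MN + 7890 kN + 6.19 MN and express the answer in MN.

In MN:
  2.77 MN → 2.77
  7890 kN = 7890 × 10^-3 MN = 7.89
  6.19 MN → 6.19
Sum: 2.77 + 7.89 + 6.19 = 16.85

16.85 MN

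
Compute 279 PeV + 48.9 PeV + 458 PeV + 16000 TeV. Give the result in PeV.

801.9 PeV

In PeV:
  279 PeV → 279
  48.9 PeV → 48.9
  458 PeV → 458
  16000 TeV = 16000 × 10^-3 PeV = 16
Sum: 279 + 48.9 + 458 + 16 = 801.9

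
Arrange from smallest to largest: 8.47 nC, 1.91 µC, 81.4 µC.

8.47 nC < 1.91 µC < 81.4 µC

8.47 nC = 0.00000000847 C
1.91 µC = 0.00000191 C
81.4 µC = 0.0000814 C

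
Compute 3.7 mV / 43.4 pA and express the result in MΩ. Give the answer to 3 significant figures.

85.3 MΩ

(3.7 × 10^-3) / (43.4 × 10^-12) = 0.085253 × 10^9 Ω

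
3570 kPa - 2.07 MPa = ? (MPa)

In MPa:
  3570 kPa = 3570 × 10^-3 MPa = 3.57
  2.07 MPa → 2.07
Difference: 3.57 - 2.07 = 1.5

1.5 MPa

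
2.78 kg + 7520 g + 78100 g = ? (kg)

88.4 kg

In kg:
  2.78 kg → 2.78
  7520 g = 7520e-3 kg = 7.52
  78100 g = 78100e-3 kg = 78.1
Sum: 2.78 + 7.52 + 78.1 = 88.4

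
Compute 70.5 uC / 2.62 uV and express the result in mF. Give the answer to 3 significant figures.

26900 mF

(70.5 × 10⁻⁶) / (2.62 × 10⁻⁶) = 26.908 F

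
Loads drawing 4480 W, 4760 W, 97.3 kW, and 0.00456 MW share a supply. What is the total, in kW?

111.1 kW

In kW:
  4480 W = 4480 × 10⁻³ kW = 4.48
  4760 W = 4760 × 10⁻³ kW = 4.76
  97.3 kW → 97.3
  0.00456 MW = 0.00456 × 10³ kW = 4.56
Sum: 4.48 + 4.76 + 97.3 + 4.56 = 111.1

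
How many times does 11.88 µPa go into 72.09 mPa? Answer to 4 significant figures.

(72.09 × 10^-3) / (11.88 × 10^-6) = 6.0682 × 10^3

6068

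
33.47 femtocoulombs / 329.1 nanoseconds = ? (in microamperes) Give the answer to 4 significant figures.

(33.47 × 10⁻¹⁵) / (329.1 × 10⁻⁹) = 0.101702 × 10⁻⁶ A

0.1017 microamperes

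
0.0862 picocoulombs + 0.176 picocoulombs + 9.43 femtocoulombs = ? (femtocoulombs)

In femtocoulombs:
  0.0862 picocoulombs = 0.0862 × 10³ femtocoulombs = 86.2
  0.176 picocoulombs = 0.176 × 10³ femtocoulombs = 176
  9.43 femtocoulombs → 9.43
Sum: 86.2 + 176 + 9.43 = 271.63

271.63 femtocoulombs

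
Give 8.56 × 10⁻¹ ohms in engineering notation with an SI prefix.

856 milliohms

= 856 × 10⁻³ ohms; 10⁻³ is milli.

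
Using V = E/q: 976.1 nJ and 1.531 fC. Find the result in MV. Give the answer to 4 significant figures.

637.6 MV

(976.1e-9) / (1.531e-15) = 637.557e6 V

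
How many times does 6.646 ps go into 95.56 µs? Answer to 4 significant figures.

14380000

(95.56 × 10^-6) / (6.646 × 10^-12) = 14.379 × 10^6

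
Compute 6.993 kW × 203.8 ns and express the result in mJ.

1.4251734 mJ

6.993 × 10^3 × 203.8 × 10^-9 = 1425.1734 × 10^-6 J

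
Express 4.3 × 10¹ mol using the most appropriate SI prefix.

= 43 mol; mantissa already in [1, 1000).

43 mol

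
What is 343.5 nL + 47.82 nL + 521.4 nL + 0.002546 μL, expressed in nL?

915.266 nL

In nL:
  343.5 nL → 343.5
  47.82 nL → 47.82
  521.4 nL → 521.4
  0.002546 μL = 0.002546 × 10^3 nL = 2.546
Sum: 343.5 + 47.82 + 521.4 + 2.546 = 915.266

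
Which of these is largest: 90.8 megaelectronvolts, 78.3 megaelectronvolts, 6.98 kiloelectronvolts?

90.8 megaelectronvolts

90.8 megaelectronvolts = 90800000 electronvolts
78.3 megaelectronvolts = 78300000 electronvolts
6.98 kiloelectronvolts = 6980 electronvolts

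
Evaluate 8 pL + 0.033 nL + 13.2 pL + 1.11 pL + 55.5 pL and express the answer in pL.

In pL:
  8 pL → 8
  0.033 nL = 0.033e3 pL = 33
  13.2 pL → 13.2
  1.11 pL → 1.11
  55.5 pL → 55.5
Sum: 8 + 33 + 13.2 + 1.11 + 55.5 = 110.81

110.81 pL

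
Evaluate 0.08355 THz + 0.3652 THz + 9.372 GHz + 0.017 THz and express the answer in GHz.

In GHz:
  0.08355 THz = 0.08355e3 GHz = 83.55
  0.3652 THz = 0.3652e3 GHz = 365.2
  9.372 GHz → 9.372
  0.017 THz = 0.017e3 GHz = 17
Sum: 83.55 + 365.2 + 9.372 + 17 = 475.122

475.122 GHz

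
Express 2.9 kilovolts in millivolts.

kilo = 10³, milli = 10⁻³; factor is 10⁶.
2.9 × 10⁶ = 2900000

2900000 millivolts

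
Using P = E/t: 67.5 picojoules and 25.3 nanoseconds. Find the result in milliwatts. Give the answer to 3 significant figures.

2.67 milliwatts

(67.5e-12) / (25.3e-9) = 2.668e-3 W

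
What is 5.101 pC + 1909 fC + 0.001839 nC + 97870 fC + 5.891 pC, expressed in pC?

112.61 pC

In pC:
  5.101 pC → 5.101
  1909 fC = 1909e-3 pC = 1.909
  0.001839 nC = 0.001839e3 pC = 1.839
  97870 fC = 97870e-3 pC = 97.87
  5.891 pC → 5.891
Sum: 5.101 + 1.909 + 1.839 + 97.87 + 5.891 = 112.61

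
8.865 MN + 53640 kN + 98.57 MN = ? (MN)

161.075 MN

In MN:
  8.865 MN → 8.865
  53640 kN = 53640 × 10^-3 MN = 53.64
  98.57 MN → 98.57
Sum: 8.865 + 53.64 + 98.57 = 161.075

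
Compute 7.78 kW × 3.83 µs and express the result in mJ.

29.7974 mJ

7.78 × 10^3 × 3.83 × 10^-6 = 29.7974 × 10^-3 J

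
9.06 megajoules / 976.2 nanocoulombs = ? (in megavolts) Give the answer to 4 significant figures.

(9.06e6) / (976.2e-9) = 0.00928089e15 V

9281000 megavolts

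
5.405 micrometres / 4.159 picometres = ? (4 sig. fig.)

(5.405e-6) / (4.159e-12) = 1.2996e6

1300000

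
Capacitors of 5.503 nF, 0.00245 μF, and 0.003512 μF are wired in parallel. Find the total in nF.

11.465 nF

In nF:
  5.503 nF → 5.503
  0.00245 μF = 0.00245 × 10³ nF = 2.45
  0.003512 μF = 0.003512 × 10³ nF = 3.512
Sum: 5.503 + 2.45 + 3.512 = 11.465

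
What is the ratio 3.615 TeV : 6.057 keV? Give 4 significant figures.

(3.615e12) / (6.057e3) = 0.59683e9

596800000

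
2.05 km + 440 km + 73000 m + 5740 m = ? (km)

In km:
  2.05 km → 2.05
  440 km → 440
  73000 m = 73000 × 10^-3 km = 73
  5740 m = 5740 × 10^-3 km = 5.74
Sum: 2.05 + 440 + 73 + 5.74 = 520.79

520.79 km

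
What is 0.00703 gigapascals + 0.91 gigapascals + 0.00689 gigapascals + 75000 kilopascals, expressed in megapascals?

In megapascals:
  0.00703 gigapascals = 0.00703e3 megapascals = 7.03
  0.91 gigapascals = 0.91e3 megapascals = 910
  0.00689 gigapascals = 0.00689e3 megapascals = 6.89
  75000 kilopascals = 75000e-3 megapascals = 75
Sum: 7.03 + 910 + 6.89 + 75 = 998.92

998.92 megapascals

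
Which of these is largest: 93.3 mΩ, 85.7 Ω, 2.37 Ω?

85.7 Ω

93.3 mΩ = 0.0933 Ω
85.7 Ω = 85.7 Ω
2.37 Ω = 2.37 Ω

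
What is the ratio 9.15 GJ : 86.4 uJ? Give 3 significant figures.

106000000000000

(9.15 × 10^9) / (86.4 × 10^-6) = 0.1059 × 10^15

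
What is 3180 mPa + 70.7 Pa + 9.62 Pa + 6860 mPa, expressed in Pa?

In Pa:
  3180 mPa = 3180e-3 Pa = 3.18
  70.7 Pa → 70.7
  9.62 Pa → 9.62
  6860 mPa = 6860e-3 Pa = 6.86
Sum: 3.18 + 70.7 + 9.62 + 6.86 = 90.36

90.36 Pa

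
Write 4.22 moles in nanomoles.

4220000000 nanomoles

(no prefix) = 1e0, nano = 1e-9; factor is 1e9.
4.22 × 1e9 = 4220000000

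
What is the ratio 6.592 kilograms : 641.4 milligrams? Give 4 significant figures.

10280

(6.592 × 10³) / (641.4 × 10⁻³) = 0.010278 × 10⁶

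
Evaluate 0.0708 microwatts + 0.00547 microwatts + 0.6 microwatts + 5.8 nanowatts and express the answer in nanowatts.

682.07 nanowatts

In nanowatts:
  0.0708 microwatts = 0.0708 × 10³ nanowatts = 70.8
  0.00547 microwatts = 0.00547 × 10³ nanowatts = 5.47
  0.6 microwatts = 0.6 × 10³ nanowatts = 600
  5.8 nanowatts → 5.8
Sum: 70.8 + 5.47 + 600 + 5.8 = 682.07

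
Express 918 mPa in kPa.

0.000918 kPa

milli = 10⁻³, kilo = 10³; factor is 10⁻⁶.
918 × 10⁻⁶ = 0.000918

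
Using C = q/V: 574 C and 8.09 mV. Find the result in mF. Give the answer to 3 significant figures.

(574) / (8.09 × 10^-3) = 70.952 × 10^3 F

71000000 mF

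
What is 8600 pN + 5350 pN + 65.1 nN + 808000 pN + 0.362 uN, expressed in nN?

1249.05 nN

In nN:
  8600 pN = 8600 × 10^-3 nN = 8.6
  5350 pN = 5350 × 10^-3 nN = 5.35
  65.1 nN → 65.1
  808000 pN = 808000 × 10^-3 nN = 808
  0.362 uN = 0.362 × 10^3 nN = 362
Sum: 8.6 + 5.35 + 65.1 + 808 + 362 = 1249.05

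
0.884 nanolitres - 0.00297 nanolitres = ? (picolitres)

In picolitres:
  0.884 nanolitres = 0.884e3 picolitres = 884
  0.00297 nanolitres = 0.00297e3 picolitres = 2.97
Difference: 884 - 2.97 = 881.03

881.03 picolitres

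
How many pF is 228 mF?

228000000000 pF

milli = 10⁻³, pico = 10⁻¹²; factor is 10⁹.
228 × 10⁹ = 228000000000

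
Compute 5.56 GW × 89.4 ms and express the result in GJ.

0.497064 GJ

5.56 × 10^9 × 89.4 × 10^-3 = 497.064 × 10^6 J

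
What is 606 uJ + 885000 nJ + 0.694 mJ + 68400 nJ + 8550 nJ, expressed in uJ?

In uJ:
  606 uJ → 606
  885000 nJ = 885000 × 10^-3 uJ = 885
  0.694 mJ = 0.694 × 10^3 uJ = 694
  68400 nJ = 68400 × 10^-3 uJ = 68.4
  8550 nJ = 8550 × 10^-3 uJ = 8.55
Sum: 606 + 885 + 694 + 68.4 + 8.55 = 2261.95

2261.95 uJ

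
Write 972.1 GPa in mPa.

giga = 1e9, milli = 1e-3; factor is 1e12.
972.1 × 1e12 = 972100000000000

972100000000000 mPa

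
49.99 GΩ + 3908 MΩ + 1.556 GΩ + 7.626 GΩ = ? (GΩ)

In GΩ:
  49.99 GΩ → 49.99
  3908 MΩ = 3908e-3 GΩ = 3.908
  1.556 GΩ → 1.556
  7.626 GΩ → 7.626
Sum: 49.99 + 3.908 + 1.556 + 7.626 = 63.08

63.08 GΩ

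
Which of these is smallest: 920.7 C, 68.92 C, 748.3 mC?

748.3 mC

920.7 C = 920.7 C
68.92 C = 68.92 C
748.3 mC = 0.7483 C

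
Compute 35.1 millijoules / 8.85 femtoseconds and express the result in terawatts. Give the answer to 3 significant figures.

3.97 terawatts

(35.1 × 10⁻³) / (8.85 × 10⁻¹⁵) = 3.9661 × 10¹² W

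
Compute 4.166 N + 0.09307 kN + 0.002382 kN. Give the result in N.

In N:
  4.166 N → 4.166
  0.09307 kN = 0.09307e3 N = 93.07
  0.002382 kN = 0.002382e3 N = 2.382
Sum: 4.166 + 93.07 + 2.382 = 99.618

99.618 N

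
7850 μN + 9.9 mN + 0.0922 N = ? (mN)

In mN:
  7850 μN = 7850 × 10⁻³ mN = 7.85
  9.9 mN → 9.9
  0.0922 N = 0.0922 × 10³ mN = 92.2
Sum: 7.85 + 9.9 + 92.2 = 109.95

109.95 mN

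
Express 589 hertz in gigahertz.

0.000000589 gigahertz

(no prefix) = 10^0, giga = 10^9; factor is 10^-9.
589 × 10^-9 = 0.000000589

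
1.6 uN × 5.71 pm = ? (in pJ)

1.6e-6 × 5.71e-12 = 9.136e-18 J

0.000009136 pJ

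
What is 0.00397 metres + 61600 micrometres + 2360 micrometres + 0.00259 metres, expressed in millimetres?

In millimetres:
  0.00397 metres = 0.00397e3 millimetres = 3.97
  61600 micrometres = 61600e-3 millimetres = 61.6
  2360 micrometres = 2360e-3 millimetres = 2.36
  0.00259 metres = 0.00259e3 millimetres = 2.59
Sum: 3.97 + 61.6 + 2.36 + 2.59 = 70.52

70.52 millimetres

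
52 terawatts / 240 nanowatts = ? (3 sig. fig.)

217000000000000000000

(52 × 10^12) / (240 × 10^-9) = 0.2167 × 10^21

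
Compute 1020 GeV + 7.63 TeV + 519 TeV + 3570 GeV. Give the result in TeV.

531.22 TeV

In TeV:
  1020 GeV = 1020 × 10⁻³ TeV = 1.02
  7.63 TeV → 7.63
  519 TeV → 519
  3570 GeV = 3570 × 10⁻³ TeV = 3.57
Sum: 1.02 + 7.63 + 519 + 3.57 = 531.22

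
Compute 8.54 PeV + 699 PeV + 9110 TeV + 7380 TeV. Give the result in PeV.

724.03 PeV

In PeV:
  8.54 PeV → 8.54
  699 PeV → 699
  9110 TeV = 9110e-3 PeV = 9.11
  7380 TeV = 7380e-3 PeV = 7.38
Sum: 8.54 + 699 + 9.11 + 7.38 = 724.03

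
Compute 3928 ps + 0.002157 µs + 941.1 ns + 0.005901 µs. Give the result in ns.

953.086 ns

In ns:
  3928 ps = 3928e-3 ns = 3.928
  0.002157 µs = 0.002157e3 ns = 2.157
  941.1 ns → 941.1
  0.005901 µs = 0.005901e3 ns = 5.901
Sum: 3.928 + 2.157 + 941.1 + 5.901 = 953.086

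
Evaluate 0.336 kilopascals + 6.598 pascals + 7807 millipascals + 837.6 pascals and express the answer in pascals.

1188.005 pascals

In pascals:
  0.336 kilopascals = 0.336 × 10^3 pascals = 336
  6.598 pascals → 6.598
  7807 millipascals = 7807 × 10^-3 pascals = 7.807
  837.6 pascals → 837.6
Sum: 336 + 6.598 + 7.807 + 837.6 = 1188.005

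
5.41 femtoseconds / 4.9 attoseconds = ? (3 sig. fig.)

(5.41 × 10⁻¹⁵) / (4.9 × 10⁻¹⁸) = 1.104 × 10³

1100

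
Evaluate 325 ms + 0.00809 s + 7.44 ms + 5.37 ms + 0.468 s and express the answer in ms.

813.9 ms

In ms:
  325 ms → 325
  0.00809 s = 0.00809 × 10³ ms = 8.09
  7.44 ms → 7.44
  5.37 ms → 5.37
  0.468 s = 0.468 × 10³ ms = 468
Sum: 325 + 8.09 + 7.44 + 5.37 + 468 = 813.9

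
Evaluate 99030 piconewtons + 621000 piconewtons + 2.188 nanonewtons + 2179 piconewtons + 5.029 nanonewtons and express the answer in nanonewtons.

In nanonewtons:
  99030 piconewtons = 99030 × 10^-3 nanonewtons = 99.03
  621000 piconewtons = 621000 × 10^-3 nanonewtons = 621
  2.188 nanonewtons → 2.188
  2179 piconewtons = 2179 × 10^-3 nanonewtons = 2.179
  5.029 nanonewtons → 5.029
Sum: 99.03 + 621 + 2.188 + 2.179 + 5.029 = 729.426

729.426 nanonewtons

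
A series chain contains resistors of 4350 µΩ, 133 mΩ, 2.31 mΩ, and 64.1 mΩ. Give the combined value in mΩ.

In mΩ:
  4350 µΩ = 4350 × 10⁻³ mΩ = 4.35
  133 mΩ → 133
  2.31 mΩ → 2.31
  64.1 mΩ → 64.1
Sum: 4.35 + 133 + 2.31 + 64.1 = 203.76

203.76 mΩ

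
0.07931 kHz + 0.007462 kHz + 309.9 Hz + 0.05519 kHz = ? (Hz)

In Hz:
  0.07931 kHz = 0.07931 × 10^3 Hz = 79.31
  0.007462 kHz = 0.007462 × 10^3 Hz = 7.462
  309.9 Hz → 309.9
  0.05519 kHz = 0.05519 × 10^3 Hz = 55.19
Sum: 79.31 + 7.462 + 309.9 + 55.19 = 451.862

451.862 Hz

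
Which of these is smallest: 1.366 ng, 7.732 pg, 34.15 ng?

7.732 pg

1.366 ng = 0.000000001366 g
7.732 pg = 0.000000000007732 g
34.15 ng = 0.00000003415 g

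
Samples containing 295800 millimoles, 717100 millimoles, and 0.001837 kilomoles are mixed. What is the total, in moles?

In moles:
  295800 millimoles = 295800 × 10⁻³ moles = 295.8
  717100 millimoles = 717100 × 10⁻³ moles = 717.1
  0.001837 kilomoles = 0.001837 × 10³ moles = 1.837
Sum: 295.8 + 717.1 + 1.837 = 1014.737

1014.737 moles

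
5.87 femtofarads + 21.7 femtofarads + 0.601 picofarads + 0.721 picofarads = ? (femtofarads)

In femtofarads:
  5.87 femtofarads → 5.87
  21.7 femtofarads → 21.7
  0.601 picofarads = 0.601e3 femtofarads = 601
  0.721 picofarads = 0.721e3 femtofarads = 721
Sum: 5.87 + 21.7 + 601 + 721 = 1349.57

1349.57 femtofarads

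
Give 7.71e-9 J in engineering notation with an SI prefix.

7.71 nJ

= 7.71e-9 J; 1e-9 is nano.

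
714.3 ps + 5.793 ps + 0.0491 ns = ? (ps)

In ps:
  714.3 ps → 714.3
  5.793 ps → 5.793
  0.0491 ns = 0.0491 × 10^3 ps = 49.1
Sum: 714.3 + 5.793 + 49.1 = 769.193

769.193 ps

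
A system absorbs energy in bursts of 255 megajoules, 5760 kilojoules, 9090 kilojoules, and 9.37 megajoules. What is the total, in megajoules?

279.22 megajoules

In megajoules:
  255 megajoules → 255
  5760 kilojoules = 5760 × 10⁻³ megajoules = 5.76
  9090 kilojoules = 9090 × 10⁻³ megajoules = 9.09
  9.37 megajoules → 9.37
Sum: 255 + 5.76 + 9.09 + 9.37 = 279.22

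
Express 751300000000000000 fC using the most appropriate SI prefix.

751.3 C

= 751.3 C; mantissa already in [1, 1000).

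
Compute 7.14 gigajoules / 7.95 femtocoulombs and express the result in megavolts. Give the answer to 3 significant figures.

898000000000000000 megavolts

(7.14 × 10^9) / (7.95 × 10^-15) = 0.89811 × 10^24 V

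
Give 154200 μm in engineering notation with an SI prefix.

154.2 mm

= 154.2e-3 m; 1e-3 is milli.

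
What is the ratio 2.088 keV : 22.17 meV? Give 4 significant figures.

94180

(2.088 × 10³) / (22.17 × 10⁻³) = 0.094181 × 10⁶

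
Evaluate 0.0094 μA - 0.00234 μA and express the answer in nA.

In nA:
  0.0094 μA = 0.0094 × 10³ nA = 9.4
  0.00234 μA = 0.00234 × 10³ nA = 2.34
Difference: 9.4 - 2.34 = 7.06

7.06 nA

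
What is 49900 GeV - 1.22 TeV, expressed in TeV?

In TeV:
  49900 GeV = 49900 × 10^-3 TeV = 49.9
  1.22 TeV → 1.22
Difference: 49.9 - 1.22 = 48.68

48.68 TeV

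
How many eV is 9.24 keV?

kilo = 10^3, (no prefix) = 10^0; factor is 10^3.
9.24 × 10^3 = 9240

9240 eV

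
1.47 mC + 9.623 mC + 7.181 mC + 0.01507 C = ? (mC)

33.344 mC

In mC:
  1.47 mC → 1.47
  9.623 mC → 9.623
  7.181 mC → 7.181
  0.01507 C = 0.01507 × 10^3 mC = 15.07
Sum: 1.47 + 9.623 + 7.181 + 15.07 = 33.344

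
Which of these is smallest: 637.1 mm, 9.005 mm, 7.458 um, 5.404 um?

637.1 mm = 0.6371 m
9.005 mm = 0.009005 m
7.458 um = 0.000007458 m
5.404 um = 0.000005404 m

5.404 um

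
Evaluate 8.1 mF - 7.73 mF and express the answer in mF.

0.37 mF

In mF:
  8.1 mF → 8.1
  7.73 mF → 7.73
Difference: 8.1 - 7.73 = 0.37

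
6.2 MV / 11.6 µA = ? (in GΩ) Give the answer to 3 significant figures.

534 GΩ

(6.2 × 10^6) / (11.6 × 10^-6) = 0.53448 × 10^12 Ω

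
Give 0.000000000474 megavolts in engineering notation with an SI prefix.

474 microvolts

= 474 × 10⁻⁶ volts; 10⁻⁶ is micro.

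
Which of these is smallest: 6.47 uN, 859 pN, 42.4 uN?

6.47 uN = 0.00000647 N
859 pN = 0.000000000859 N
42.4 uN = 0.0000424 N

859 pN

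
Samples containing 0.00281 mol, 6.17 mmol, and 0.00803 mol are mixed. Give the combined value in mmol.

17.01 mmol

In mmol:
  0.00281 mol = 0.00281 × 10^3 mmol = 2.81
  6.17 mmol → 6.17
  0.00803 mol = 0.00803 × 10^3 mmol = 8.03
Sum: 2.81 + 6.17 + 8.03 = 17.01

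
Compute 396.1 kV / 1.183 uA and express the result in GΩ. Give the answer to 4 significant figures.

(396.1 × 10³) / (1.183 × 10⁻⁶) = 334.827 × 10⁹ Ω

334.8 GΩ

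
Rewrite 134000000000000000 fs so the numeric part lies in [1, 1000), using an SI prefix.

= 134 s; mantissa already in [1, 1000).

134 s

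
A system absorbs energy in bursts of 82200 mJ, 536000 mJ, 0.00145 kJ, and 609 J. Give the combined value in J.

1228.65 J

In J:
  82200 mJ = 82200 × 10^-3 J = 82.2
  536000 mJ = 536000 × 10^-3 J = 536
  0.00145 kJ = 0.00145 × 10^3 J = 1.45
  609 J → 609
Sum: 82.2 + 536 + 1.45 + 609 = 1228.65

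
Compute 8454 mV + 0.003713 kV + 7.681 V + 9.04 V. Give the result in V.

In V:
  8454 mV = 8454 × 10^-3 V = 8.454
  0.003713 kV = 0.003713 × 10^3 V = 3.713
  7.681 V → 7.681
  9.04 V → 9.04
Sum: 8.454 + 3.713 + 7.681 + 9.04 = 28.888

28.888 V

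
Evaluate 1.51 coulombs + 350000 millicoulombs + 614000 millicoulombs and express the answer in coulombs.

965.51 coulombs

In coulombs:
  1.51 coulombs → 1.51
  350000 millicoulombs = 350000 × 10⁻³ coulombs = 350
  614000 millicoulombs = 614000 × 10⁻³ coulombs = 614
Sum: 1.51 + 350 + 614 = 965.51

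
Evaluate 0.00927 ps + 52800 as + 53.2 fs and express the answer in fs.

115.27 fs

In fs:
  0.00927 ps = 0.00927 × 10^3 fs = 9.27
  52800 as = 52800 × 10^-3 fs = 52.8
  53.2 fs → 53.2
Sum: 9.27 + 52.8 + 53.2 = 115.27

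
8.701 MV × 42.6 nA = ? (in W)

8.701 × 10^6 × 42.6 × 10^-9 = 370.6626 × 10^-3 W

0.3706626 W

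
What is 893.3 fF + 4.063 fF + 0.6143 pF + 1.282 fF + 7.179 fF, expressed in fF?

1520.124 fF

In fF:
  893.3 fF → 893.3
  4.063 fF → 4.063
  0.6143 pF = 0.6143 × 10³ fF = 614.3
  1.282 fF → 1.282
  7.179 fF → 7.179
Sum: 893.3 + 4.063 + 614.3 + 1.282 + 7.179 = 1520.124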